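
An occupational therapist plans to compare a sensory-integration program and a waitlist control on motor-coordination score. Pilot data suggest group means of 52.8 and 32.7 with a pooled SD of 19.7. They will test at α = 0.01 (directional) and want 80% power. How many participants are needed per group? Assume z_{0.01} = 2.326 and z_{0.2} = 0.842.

Cohen's d = |M₁ − M₂| / SD_pooled = |52.8 − 32.7| / 19.7 = 20.1 / 19.7 = 1.020.
For two independent groups with equal n: n = 2·((z_{α} + z_β) / d)².
z_{α} + z_β = 2.326 + 0.842 = 3.168.
n = 2 × (3.168 / 1.020)² = 2 × 3.106² = 2 × 9.65 = 19.3.
Round up to the next whole participant.

n = 20 per group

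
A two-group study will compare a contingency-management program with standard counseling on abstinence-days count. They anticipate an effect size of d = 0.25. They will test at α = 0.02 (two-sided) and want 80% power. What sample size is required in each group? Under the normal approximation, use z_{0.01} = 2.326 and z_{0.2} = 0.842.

For two independent groups with equal n: n = 2·((z_{α/2} + z_β) / d)².
z_{α/2} + z_β = 2.326 + 0.842 = 3.168.
n = 2 × (3.168 / 0.25)² = 2 × 12.672² = 2 × 160.58 = 321.2.
Round up to the next whole participant.

n = 322 per group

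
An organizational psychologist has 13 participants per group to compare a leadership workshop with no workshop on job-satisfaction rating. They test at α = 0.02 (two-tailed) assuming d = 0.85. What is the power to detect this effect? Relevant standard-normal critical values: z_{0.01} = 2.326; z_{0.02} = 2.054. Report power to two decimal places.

power ≈ 0.44

For two equal groups, power = Φ(d·√(n/2) − z_{α/2}).
d·√(n/2) = 0.85 × √(13/2) = 0.85 × 2.550 = 2.167.
z_β = 2.167 − 2.326 = -0.159.
Power = Φ(-0.159) = 0.437.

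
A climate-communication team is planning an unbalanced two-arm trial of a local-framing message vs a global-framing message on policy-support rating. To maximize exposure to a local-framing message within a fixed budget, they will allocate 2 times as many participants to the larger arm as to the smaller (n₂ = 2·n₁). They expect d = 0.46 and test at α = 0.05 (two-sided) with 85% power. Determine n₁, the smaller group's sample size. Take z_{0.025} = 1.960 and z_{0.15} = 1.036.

n₁ = 64

With allocation ratio k = n₂/n₁ = 2, Var(x̄₁−x̄₂) = σ²(1/n₁ + 1/(k·n₁)) = σ²·(k+1)/(k·n₁).
So n₁ = (1 + 1/k)·((z_{α/2} + z_β)/d)² = 1.500 × (2.996/0.46)².
n₁ = 1.500 × 42.42 = 63.6.
Round up: n₁ = 64, giving n₂ = 2 × 64 = 128.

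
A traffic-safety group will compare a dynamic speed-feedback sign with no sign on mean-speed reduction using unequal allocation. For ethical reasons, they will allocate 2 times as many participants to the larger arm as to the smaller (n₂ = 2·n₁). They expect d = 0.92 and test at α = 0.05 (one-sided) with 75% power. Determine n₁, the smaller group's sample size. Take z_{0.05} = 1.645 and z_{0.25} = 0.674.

n₁ = 10

With allocation ratio k = n₂/n₁ = 2, Var(x̄₁−x̄₂) = σ²(1/n₁ + 1/(k·n₁)) = σ²·(k+1)/(k·n₁).
So n₁ = (1 + 1/k)·((z_{α} + z_β)/d)² = 1.500 × (2.319/0.92)².
n₁ = 1.500 × 6.35 = 9.5.
Round up: n₁ = 10, giving n₂ = 2 × 10 = 20.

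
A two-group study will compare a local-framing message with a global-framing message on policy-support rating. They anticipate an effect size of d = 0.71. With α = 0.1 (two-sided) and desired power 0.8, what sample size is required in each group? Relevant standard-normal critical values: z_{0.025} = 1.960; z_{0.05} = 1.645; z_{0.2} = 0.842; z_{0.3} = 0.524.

n = 25 per group

For two independent groups with equal n: n = 2·((z_{α/2} + z_β) / d)².
z_{α/2} + z_β = 1.645 + 0.842 = 2.487.
n = 2 × (2.487 / 0.71)² = 2 × 3.503² = 2 × 12.27 = 24.5.
Round up to the next whole participant.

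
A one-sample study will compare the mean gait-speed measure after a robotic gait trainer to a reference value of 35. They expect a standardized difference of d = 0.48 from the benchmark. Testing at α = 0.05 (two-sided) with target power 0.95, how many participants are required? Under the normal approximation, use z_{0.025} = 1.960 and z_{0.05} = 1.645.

n = 57

For a one-sample test: n = ((z_{α/2} + z_β) / d)².
z_{α/2} + z_β = 1.960 + 1.645 = 3.605.
n = (3.605 / 0.48)² = 7.510² = 56.41.
Round up.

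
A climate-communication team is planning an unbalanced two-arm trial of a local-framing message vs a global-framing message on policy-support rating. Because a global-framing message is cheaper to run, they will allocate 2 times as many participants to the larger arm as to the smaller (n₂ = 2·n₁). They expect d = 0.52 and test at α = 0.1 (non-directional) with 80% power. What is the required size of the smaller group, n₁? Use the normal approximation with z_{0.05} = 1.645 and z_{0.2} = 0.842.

With allocation ratio k = n₂/n₁ = 2, Var(x̄₁−x̄₂) = σ²(1/n₁ + 1/(k·n₁)) = σ²·(k+1)/(k·n₁).
So n₁ = (1 + 1/k)·((z_{α/2} + z_β)/d)² = 1.500 × (2.487/0.52)².
n₁ = 1.500 × 22.87 = 34.3.
Round up: n₁ = 35, giving n₂ = 2 × 35 = 70.

n₁ = 35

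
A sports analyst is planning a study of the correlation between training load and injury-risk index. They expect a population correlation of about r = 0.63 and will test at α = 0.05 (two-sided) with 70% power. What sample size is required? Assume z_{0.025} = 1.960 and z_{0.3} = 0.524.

n = 15

Fisher's z: C = ½·ln((1+r)/(1−r)) = ½·ln(4.4054) = 0.7414.
n = ((z_{α/2} + z_β)/C)² + 3.
(1.960 + 0.524) / 0.7414 = 2.484 / 0.7414 = 3.350.
n = 3.350² + 3 = 11.23 + 3 = 14.2.
Round up.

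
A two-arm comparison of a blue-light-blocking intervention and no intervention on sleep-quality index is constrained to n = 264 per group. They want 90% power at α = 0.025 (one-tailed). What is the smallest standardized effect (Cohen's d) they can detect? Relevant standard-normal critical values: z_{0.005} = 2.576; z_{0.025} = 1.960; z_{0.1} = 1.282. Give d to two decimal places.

d_min ≈ 0.28

For two independent groups of n = 264 each: d_min = (z_{α} + z_β)·√(2/n).
z-sum = 1.960 + 1.282 = 3.242.
d_min = 3.242 × √(2/264) = 3.242 × 0.0870 = 0.282.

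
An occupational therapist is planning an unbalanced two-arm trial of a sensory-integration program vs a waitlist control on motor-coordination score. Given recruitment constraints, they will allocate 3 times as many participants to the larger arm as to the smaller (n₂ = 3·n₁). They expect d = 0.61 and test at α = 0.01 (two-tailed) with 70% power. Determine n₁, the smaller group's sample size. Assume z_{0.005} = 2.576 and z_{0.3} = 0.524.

n₁ = 35

With allocation ratio k = n₂/n₁ = 3, Var(x̄₁−x̄₂) = σ²(1/n₁ + 1/(k·n₁)) = σ²·(k+1)/(k·n₁).
So n₁ = (1 + 1/k)·((z_{α/2} + z_β)/d)² = 1.333 × (3.100/0.61)².
n₁ = 1.333 × 25.83 = 34.4.
Round up: n₁ = 35, giving n₂ = 3 × 35 = 105.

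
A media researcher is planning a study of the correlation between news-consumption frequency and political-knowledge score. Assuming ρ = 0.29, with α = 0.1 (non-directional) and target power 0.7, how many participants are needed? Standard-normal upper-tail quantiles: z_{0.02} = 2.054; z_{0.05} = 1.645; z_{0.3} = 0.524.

n = 56

Fisher's z: C = ½·ln((1+r)/(1−r)) = ½·ln(1.8169) = 0.2986.
n = ((z_{α/2} + z_β)/C)² + 3.
(1.645 + 0.524) / 0.2986 = 2.169 / 0.2986 = 7.264.
n = 7.264² + 3 = 52.76 + 3 = 55.8.
Round up.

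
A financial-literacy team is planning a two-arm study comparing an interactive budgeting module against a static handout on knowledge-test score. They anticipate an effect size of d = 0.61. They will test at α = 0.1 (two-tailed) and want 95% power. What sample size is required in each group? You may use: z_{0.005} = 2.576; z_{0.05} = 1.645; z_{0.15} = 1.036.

For two independent groups with equal n: n = 2·((z_{α/2} + z_β) / d)².
z_{α/2} + z_β = 1.645 + 1.645 = 3.290.
n = 2 × (3.290 / 0.61)² = 2 × 5.393² = 2 × 29.09 = 58.2.
Round up to the next whole participant.

n = 59 per group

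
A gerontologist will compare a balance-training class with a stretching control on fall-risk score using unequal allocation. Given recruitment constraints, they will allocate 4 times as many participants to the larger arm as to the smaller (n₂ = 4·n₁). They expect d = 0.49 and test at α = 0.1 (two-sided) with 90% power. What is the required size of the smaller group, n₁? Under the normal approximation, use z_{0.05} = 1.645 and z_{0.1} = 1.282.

With allocation ratio k = n₂/n₁ = 4, Var(x̄₁−x̄₂) = σ²(1/n₁ + 1/(k·n₁)) = σ²·(k+1)/(k·n₁).
So n₁ = (1 + 1/k)·((z_{α/2} + z_β)/d)² = 1.250 × (2.927/0.49)².
n₁ = 1.250 × 35.68 = 44.6.
Round up: n₁ = 45, giving n₂ = 4 × 45 = 180.

n₁ = 45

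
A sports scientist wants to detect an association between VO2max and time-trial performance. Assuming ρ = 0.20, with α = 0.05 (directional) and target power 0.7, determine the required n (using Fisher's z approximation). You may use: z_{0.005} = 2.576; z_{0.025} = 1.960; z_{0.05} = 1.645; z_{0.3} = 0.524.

Fisher's z: C = ½·ln((1+r)/(1−r)) = ½·ln(1.5000) = 0.2027.
n = ((z_{α} + z_β)/C)² + 3.
(1.645 + 0.524) / 0.2027 = 2.169 / 0.2027 = 10.701.
n = 10.701² + 3 = 114.50 + 3 = 117.5.
Round up.

n = 118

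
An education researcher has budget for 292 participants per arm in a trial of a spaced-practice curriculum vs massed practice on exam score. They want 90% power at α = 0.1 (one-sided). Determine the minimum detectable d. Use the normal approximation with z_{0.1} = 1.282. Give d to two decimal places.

For two independent groups of n = 292 each: d_min = (z_{α} + z_β)·√(2/n).
z-sum = 1.282 + 1.282 = 2.564.
d_min = 2.564 × √(2/292) = 2.564 × 0.0828 = 0.212.

d_min ≈ 0.21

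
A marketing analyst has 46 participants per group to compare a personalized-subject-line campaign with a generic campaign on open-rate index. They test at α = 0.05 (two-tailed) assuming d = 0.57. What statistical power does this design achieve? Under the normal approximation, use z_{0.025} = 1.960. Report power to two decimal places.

power ≈ 0.78

For two equal groups, power = Φ(d·√(n/2) − z_{α/2}).
d·√(n/2) = 0.57 × √(46/2) = 0.57 × 4.796 = 2.734.
z_β = 2.734 − 1.960 = 0.774.
Power = Φ(0.774) = 0.780.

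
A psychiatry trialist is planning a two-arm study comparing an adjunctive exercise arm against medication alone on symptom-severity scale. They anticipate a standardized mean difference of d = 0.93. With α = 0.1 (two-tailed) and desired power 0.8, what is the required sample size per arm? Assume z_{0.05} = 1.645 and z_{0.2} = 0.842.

For two independent groups with equal n: n = 2·((z_{α/2} + z_β) / d)².
z_{α/2} + z_β = 1.645 + 0.842 = 2.487.
n = 2 × (2.487 / 0.93)² = 2 × 2.674² = 2 × 7.15 = 14.3.
Round up to the next whole participant.

n = 15 per group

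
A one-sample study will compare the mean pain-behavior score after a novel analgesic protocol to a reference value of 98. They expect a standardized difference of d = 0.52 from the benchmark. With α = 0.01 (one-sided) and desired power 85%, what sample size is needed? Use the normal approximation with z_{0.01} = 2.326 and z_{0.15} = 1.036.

For a one-sample test: n = ((z_{α} + z_β) / d)².
z_{α} + z_β = 2.326 + 1.036 = 3.362.
n = (3.362 / 0.52)² = 6.465² = 41.80.
Round up.

n = 42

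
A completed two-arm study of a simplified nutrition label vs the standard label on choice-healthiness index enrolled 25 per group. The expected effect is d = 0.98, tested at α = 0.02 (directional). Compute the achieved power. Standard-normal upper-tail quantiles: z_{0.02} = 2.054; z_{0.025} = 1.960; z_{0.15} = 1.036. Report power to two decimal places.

power ≈ 0.92

For two equal groups, power = Φ(d·√(n/2) − z_{α}).
d·√(n/2) = 0.98 × √(25/2) = 0.98 × 3.536 = 3.465.
z_β = 3.465 − 2.054 = 1.411.
Power = Φ(1.411) = 0.921.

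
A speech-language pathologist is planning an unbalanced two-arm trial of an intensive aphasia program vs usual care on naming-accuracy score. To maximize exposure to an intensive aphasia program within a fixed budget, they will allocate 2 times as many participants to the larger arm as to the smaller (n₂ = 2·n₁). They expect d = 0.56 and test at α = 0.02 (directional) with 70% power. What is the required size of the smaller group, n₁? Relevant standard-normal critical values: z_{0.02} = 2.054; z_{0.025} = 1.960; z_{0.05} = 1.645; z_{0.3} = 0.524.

With allocation ratio k = n₂/n₁ = 2, Var(x̄₁−x̄₂) = σ²(1/n₁ + 1/(k·n₁)) = σ²·(k+1)/(k·n₁).
So n₁ = (1 + 1/k)·((z_{α} + z_β)/d)² = 1.500 × (2.578/0.56)².
n₁ = 1.500 × 21.19 = 31.8.
Round up: n₁ = 32, giving n₂ = 2 × 32 = 64.

n₁ = 32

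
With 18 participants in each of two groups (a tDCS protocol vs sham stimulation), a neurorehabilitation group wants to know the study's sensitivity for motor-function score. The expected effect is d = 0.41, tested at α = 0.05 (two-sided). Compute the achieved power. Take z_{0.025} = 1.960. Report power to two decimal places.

power ≈ 0.23

For two equal groups, power = Φ(d·√(n/2) − z_{α/2}).
d·√(n/2) = 0.41 × √(18/2) = 0.41 × 3.000 = 1.230.
z_β = 1.230 − 1.960 = -0.730.
Power = Φ(-0.730) = 0.233.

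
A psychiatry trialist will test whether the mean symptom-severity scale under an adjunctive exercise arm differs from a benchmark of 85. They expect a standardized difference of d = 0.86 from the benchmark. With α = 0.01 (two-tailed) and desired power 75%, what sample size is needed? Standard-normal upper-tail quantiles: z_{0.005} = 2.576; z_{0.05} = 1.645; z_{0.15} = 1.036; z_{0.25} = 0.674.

n = 15

For a one-sample test: n = ((z_{α/2} + z_β) / d)².
z_{α/2} + z_β = 2.576 + 0.674 = 3.250.
n = (3.250 / 0.86)² = 3.779² = 14.28.
Round up.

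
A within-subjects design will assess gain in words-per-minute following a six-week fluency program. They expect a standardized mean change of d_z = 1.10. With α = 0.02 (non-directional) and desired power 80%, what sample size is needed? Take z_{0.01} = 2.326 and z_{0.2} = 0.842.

For a paired (one-sample on differences) test: n = ((z_{α/2} + z_β) / d)².
z_{α/2} + z_β = 2.326 + 0.842 = 3.168.
n = (3.168 / 1.10)² = 2.880² = 8.29.
Round up.

n = 9 pairs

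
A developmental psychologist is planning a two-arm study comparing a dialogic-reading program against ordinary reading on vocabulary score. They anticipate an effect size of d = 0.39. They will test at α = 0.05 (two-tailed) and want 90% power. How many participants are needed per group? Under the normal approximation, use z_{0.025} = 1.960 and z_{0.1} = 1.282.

For two independent groups with equal n: n = 2·((z_{α/2} + z_β) / d)².
z_{α/2} + z_β = 1.960 + 1.282 = 3.242.
n = 2 × (3.242 / 0.39)² = 2 × 8.313² = 2 × 69.10 = 138.2.
Round up to the next whole participant.

n = 139 per group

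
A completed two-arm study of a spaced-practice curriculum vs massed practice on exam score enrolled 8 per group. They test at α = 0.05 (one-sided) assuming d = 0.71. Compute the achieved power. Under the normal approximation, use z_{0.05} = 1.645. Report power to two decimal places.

For two equal groups, power = Φ(d·√(n/2) − z_{α}).
d·√(n/2) = 0.71 × √(8/2) = 0.71 × 2.000 = 1.420.
z_β = 1.420 − 1.645 = -0.225.
Power = Φ(-0.225) = 0.411.

power ≈ 0.41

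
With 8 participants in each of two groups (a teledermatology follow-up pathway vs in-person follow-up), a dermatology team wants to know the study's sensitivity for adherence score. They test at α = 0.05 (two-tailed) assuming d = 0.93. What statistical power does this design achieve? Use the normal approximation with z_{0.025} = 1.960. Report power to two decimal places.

power ≈ 0.46

For two equal groups, power = Φ(d·√(n/2) − z_{α/2}).
d·√(n/2) = 0.93 × √(8/2) = 0.93 × 2.000 = 1.860.
z_β = 1.860 − 1.960 = -0.100.
Power = Φ(-0.100) = 0.460.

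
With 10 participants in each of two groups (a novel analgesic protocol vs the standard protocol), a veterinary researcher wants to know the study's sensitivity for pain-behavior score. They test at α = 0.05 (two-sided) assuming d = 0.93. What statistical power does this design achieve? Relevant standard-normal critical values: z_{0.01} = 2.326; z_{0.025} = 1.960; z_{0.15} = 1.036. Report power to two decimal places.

For two equal groups, power = Φ(d·√(n/2) − z_{α/2}).
d·√(n/2) = 0.93 × √(10/2) = 0.93 × 2.236 = 2.080.
z_β = 2.080 − 1.960 = 0.120.
Power = Φ(0.120) = 0.548.

power ≈ 0.55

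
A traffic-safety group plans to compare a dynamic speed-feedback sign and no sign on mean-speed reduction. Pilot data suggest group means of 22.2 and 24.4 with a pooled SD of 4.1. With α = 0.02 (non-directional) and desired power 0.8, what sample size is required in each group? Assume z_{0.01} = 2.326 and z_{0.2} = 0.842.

n = 70 per group

Cohen's d = |M₁ − M₂| / SD_pooled = |22.2 − 24.4| / 4.1 = 2.2 / 4.1 = 0.537.
For two independent groups with equal n: n = 2·((z_{α/2} + z_β) / d)².
z_{α/2} + z_β = 2.326 + 0.842 = 3.168.
n = 2 × (3.168 / 0.537)² = 2 × 5.899² = 2 × 34.80 = 69.6.
Round up to the next whole participant.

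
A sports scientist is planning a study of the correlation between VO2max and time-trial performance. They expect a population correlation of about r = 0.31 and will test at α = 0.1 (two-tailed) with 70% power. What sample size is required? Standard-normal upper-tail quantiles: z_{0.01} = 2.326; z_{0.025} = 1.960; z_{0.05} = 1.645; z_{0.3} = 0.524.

Fisher's z: C = ½·ln((1+r)/(1−r)) = ½·ln(1.8986) = 0.3205.
n = ((z_{α/2} + z_β)/C)² + 3.
(1.645 + 0.524) / 0.3205 = 2.169 / 0.3205 = 6.768.
n = 6.768² + 3 = 45.80 + 3 = 48.8.
Round up.

n = 49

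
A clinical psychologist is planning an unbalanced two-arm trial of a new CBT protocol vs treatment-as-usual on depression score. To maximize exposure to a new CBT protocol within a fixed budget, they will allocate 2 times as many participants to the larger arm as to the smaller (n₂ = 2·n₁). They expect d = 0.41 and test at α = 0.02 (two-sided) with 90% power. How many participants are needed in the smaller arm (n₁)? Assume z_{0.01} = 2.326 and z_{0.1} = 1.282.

With allocation ratio k = n₂/n₁ = 2, Var(x̄₁−x̄₂) = σ²(1/n₁ + 1/(k·n₁)) = σ²·(k+1)/(k·n₁).
So n₁ = (1 + 1/k)·((z_{α/2} + z_β)/d)² = 1.500 × (3.608/0.41)².
n₁ = 1.500 × 77.44 = 116.2.
Round up: n₁ = 117, giving n₂ = 2 × 117 = 234.

n₁ = 117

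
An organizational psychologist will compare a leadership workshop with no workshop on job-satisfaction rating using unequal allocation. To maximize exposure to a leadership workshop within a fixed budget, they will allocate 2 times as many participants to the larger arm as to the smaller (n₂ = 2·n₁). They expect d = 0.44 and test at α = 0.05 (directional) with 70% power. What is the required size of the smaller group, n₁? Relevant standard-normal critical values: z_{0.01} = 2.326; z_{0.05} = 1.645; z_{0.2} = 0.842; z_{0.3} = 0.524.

With allocation ratio k = n₂/n₁ = 2, Var(x̄₁−x̄₂) = σ²(1/n₁ + 1/(k·n₁)) = σ²·(k+1)/(k·n₁).
So n₁ = (1 + 1/k)·((z_{α} + z_β)/d)² = 1.500 × (2.169/0.44)².
n₁ = 1.500 × 24.30 = 36.5.
Round up: n₁ = 37, giving n₂ = 2 × 37 = 74.

n₁ = 37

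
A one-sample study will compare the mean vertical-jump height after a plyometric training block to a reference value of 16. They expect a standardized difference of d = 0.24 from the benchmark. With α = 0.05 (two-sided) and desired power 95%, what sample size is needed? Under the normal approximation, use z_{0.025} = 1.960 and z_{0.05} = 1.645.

For a one-sample test: n = ((z_{α/2} + z_β) / d)².
z_{α/2} + z_β = 1.960 + 1.645 = 3.605.
n = (3.605 / 0.24)² = 15.021² = 225.63.
Round up.

n = 226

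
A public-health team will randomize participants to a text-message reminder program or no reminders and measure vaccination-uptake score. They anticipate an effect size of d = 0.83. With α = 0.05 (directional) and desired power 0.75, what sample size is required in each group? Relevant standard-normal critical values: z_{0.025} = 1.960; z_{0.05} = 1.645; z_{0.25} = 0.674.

n = 16 per group

For two independent groups with equal n: n = 2·((z_{α} + z_β) / d)².
z_{α} + z_β = 1.645 + 0.674 = 2.319.
n = 2 × (2.319 / 0.83)² = 2 × 2.794² = 2 × 7.81 = 15.6.
Round up to the next whole participant.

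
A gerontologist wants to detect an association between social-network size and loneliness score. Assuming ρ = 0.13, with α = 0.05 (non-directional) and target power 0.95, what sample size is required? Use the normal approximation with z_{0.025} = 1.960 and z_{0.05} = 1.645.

n = 764

Fisher's z: C = ½·ln((1+r)/(1−r)) = ½·ln(1.2989) = 0.1307.
n = ((z_{α/2} + z_β)/C)² + 3.
(1.960 + 1.645) / 0.1307 = 3.605 / 0.1307 = 27.582.
n = 27.582² + 3 = 760.78 + 3 = 763.8.
Round up.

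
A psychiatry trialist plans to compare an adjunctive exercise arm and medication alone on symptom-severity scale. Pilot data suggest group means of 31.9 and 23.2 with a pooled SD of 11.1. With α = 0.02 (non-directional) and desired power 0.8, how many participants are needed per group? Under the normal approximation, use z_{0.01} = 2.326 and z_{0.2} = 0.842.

Cohen's d = |M₁ − M₂| / SD_pooled = |31.9 − 23.2| / 11.1 = 8.7 / 11.1 = 0.784.
For two independent groups with equal n: n = 2·((z_{α/2} + z_β) / d)².
z_{α/2} + z_β = 2.326 + 0.842 = 3.168.
n = 2 × (3.168 / 0.784)² = 2 × 4.041² = 2 × 16.33 = 32.7.
Round up to the next whole participant.

n = 33 per group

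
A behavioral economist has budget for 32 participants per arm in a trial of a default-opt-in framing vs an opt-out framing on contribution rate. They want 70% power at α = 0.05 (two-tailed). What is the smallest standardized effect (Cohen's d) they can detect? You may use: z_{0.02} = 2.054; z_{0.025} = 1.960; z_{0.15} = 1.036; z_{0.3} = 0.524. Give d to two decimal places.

For two independent groups of n = 32 each: d_min = (z_{α/2} + z_β)·√(2/n).
z-sum = 1.960 + 0.524 = 2.484.
d_min = 2.484 × √(2/32) = 2.484 × 0.2500 = 0.621.

d_min ≈ 0.62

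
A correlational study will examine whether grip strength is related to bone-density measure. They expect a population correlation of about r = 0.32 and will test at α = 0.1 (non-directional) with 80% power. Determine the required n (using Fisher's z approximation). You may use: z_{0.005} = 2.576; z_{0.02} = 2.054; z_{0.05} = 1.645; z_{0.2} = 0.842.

n = 60

Fisher's z: C = ½·ln((1+r)/(1−r)) = ½·ln(1.9412) = 0.3316.
n = ((z_{α/2} + z_β)/C)² + 3.
(1.645 + 0.842) / 0.3316 = 2.487 / 0.3316 = 7.500.
n = 7.500² + 3 = 56.25 + 3 = 59.2.
Round up.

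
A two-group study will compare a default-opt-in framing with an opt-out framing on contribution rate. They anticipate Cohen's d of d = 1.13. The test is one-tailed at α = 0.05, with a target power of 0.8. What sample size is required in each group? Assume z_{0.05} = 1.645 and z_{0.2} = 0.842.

For two independent groups with equal n: n = 2·((z_{α} + z_β) / d)².
z_{α} + z_β = 1.645 + 0.842 = 2.487.
n = 2 × (2.487 / 1.13)² = 2 × 2.201² = 2 × 4.84 = 9.7.
Round up to the next whole participant.

n = 10 per group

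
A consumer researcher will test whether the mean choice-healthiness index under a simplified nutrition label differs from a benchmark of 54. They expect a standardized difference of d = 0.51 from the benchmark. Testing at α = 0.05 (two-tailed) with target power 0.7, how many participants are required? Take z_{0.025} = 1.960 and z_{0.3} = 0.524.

For a one-sample test: n = ((z_{α/2} + z_β) / d)².
z_{α/2} + z_β = 1.960 + 0.524 = 2.484.
n = (2.484 / 0.51)² = 4.871² = 23.72.
Round up.

n = 24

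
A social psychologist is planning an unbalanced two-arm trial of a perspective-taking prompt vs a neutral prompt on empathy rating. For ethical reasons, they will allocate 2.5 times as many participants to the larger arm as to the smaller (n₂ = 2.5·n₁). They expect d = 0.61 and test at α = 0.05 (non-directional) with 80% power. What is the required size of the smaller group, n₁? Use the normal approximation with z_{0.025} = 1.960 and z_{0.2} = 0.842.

n₁ = 30

With allocation ratio k = n₂/n₁ = 2.5, Var(x̄₁−x̄₂) = σ²(1/n₁ + 1/(k·n₁)) = σ²·(k+1)/(k·n₁).
So n₁ = (1 + 1/k)·((z_{α/2} + z_β)/d)² = 1.400 × (2.802/0.61)².
n₁ = 1.400 × 21.10 = 29.5.
Round up: n₁ = 30, giving n₂ = 2.5 × 30 = 75.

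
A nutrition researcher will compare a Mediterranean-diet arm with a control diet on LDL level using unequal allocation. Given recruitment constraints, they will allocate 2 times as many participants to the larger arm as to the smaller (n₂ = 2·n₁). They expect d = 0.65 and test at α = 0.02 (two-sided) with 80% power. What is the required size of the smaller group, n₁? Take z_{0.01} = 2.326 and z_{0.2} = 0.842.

n₁ = 36

With allocation ratio k = n₂/n₁ = 2, Var(x̄₁−x̄₂) = σ²(1/n₁ + 1/(k·n₁)) = σ²·(k+1)/(k·n₁).
So n₁ = (1 + 1/k)·((z_{α/2} + z_β)/d)² = 1.500 × (3.168/0.65)².
n₁ = 1.500 × 23.75 = 35.6.
Round up: n₁ = 36, giving n₂ = 2 × 36 = 72.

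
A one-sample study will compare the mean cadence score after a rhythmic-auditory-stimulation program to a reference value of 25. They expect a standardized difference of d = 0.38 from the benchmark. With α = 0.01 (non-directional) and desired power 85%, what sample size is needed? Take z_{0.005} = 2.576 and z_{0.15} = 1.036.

n = 91

For a one-sample test: n = ((z_{α/2} + z_β) / d)².
z_{α/2} + z_β = 2.576 + 1.036 = 3.612.
n = (3.612 / 0.38)² = 9.505² = 90.35.
Round up.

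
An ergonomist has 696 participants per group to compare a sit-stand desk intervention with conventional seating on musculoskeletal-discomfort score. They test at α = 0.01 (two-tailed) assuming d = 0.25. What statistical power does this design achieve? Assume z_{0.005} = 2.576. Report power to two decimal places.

For two equal groups, power = Φ(d·√(n/2) − z_{α/2}).
d·√(n/2) = 0.25 × √(696/2) = 0.25 × 18.655 = 4.664.
z_β = 4.664 − 2.576 = 2.088.
Power = Φ(2.088) = 0.982.

power ≈ 0.98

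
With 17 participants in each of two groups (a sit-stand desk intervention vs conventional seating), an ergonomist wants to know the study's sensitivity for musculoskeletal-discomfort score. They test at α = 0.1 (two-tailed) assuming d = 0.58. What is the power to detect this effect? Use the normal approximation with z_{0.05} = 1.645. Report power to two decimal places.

power ≈ 0.52

For two equal groups, power = Φ(d·√(n/2) − z_{α/2}).
d·√(n/2) = 0.58 × √(17/2) = 0.58 × 2.915 = 1.691.
z_β = 1.691 − 1.645 = 0.046.
Power = Φ(0.046) = 0.518.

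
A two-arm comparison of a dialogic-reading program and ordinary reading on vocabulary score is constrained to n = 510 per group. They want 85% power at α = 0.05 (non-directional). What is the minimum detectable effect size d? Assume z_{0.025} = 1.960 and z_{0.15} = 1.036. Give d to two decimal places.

d_min ≈ 0.19

For two independent groups of n = 510 each: d_min = (z_{α/2} + z_β)·√(2/n).
z-sum = 1.960 + 1.036 = 2.996.
d_min = 2.996 × √(2/510) = 2.996 × 0.0626 = 0.188.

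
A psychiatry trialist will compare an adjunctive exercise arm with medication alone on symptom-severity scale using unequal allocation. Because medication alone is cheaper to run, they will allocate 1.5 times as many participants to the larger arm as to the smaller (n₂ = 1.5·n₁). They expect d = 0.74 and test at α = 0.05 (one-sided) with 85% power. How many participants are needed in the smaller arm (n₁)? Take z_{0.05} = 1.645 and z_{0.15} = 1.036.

n₁ = 22

With allocation ratio k = n₂/n₁ = 1.5, Var(x̄₁−x̄₂) = σ²(1/n₁ + 1/(k·n₁)) = σ²·(k+1)/(k·n₁).
So n₁ = (1 + 1/k)·((z_{α} + z_β)/d)² = 1.667 × (2.681/0.74)².
n₁ = 1.667 × 13.13 = 21.9.
Round up: n₁ = 22, giving n₂ = 1.5 × 22 = 33.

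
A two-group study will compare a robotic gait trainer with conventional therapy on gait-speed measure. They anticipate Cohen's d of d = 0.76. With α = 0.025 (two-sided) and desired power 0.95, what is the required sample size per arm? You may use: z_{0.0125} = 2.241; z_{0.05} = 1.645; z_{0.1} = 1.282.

n = 53 per group

For two independent groups with equal n: n = 2·((z_{α/2} + z_β) / d)².
z_{α/2} + z_β = 2.241 + 1.645 = 3.886.
n = 2 × (3.886 / 0.76)² = 2 × 5.113² = 2 × 26.14 = 52.3.
Round up to the next whole participant.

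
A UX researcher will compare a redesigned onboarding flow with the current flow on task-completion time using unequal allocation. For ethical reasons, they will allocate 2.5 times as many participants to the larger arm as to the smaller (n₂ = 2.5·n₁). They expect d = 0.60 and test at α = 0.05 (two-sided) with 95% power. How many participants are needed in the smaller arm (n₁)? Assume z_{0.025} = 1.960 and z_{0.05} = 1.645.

n₁ = 51

With allocation ratio k = n₂/n₁ = 2.5, Var(x̄₁−x̄₂) = σ²(1/n₁ + 1/(k·n₁)) = σ²·(k+1)/(k·n₁).
So n₁ = (1 + 1/k)·((z_{α/2} + z_β)/d)² = 1.400 × (3.605/0.60)².
n₁ = 1.400 × 36.10 = 50.5.
Round up: n₁ = 51, giving n₂ = ⌈2.5 × 51⌉ = ⌈127.5⌉ = 128.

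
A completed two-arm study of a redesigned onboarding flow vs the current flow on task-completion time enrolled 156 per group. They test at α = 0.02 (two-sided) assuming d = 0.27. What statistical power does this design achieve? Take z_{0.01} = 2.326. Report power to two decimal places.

power ≈ 0.52

For two equal groups, power = Φ(d·√(n/2) − z_{α/2}).
d·√(n/2) = 0.27 × √(156/2) = 0.27 × 8.832 = 2.385.
z_β = 2.385 − 2.326 = 0.059.
Power = Φ(0.059) = 0.523.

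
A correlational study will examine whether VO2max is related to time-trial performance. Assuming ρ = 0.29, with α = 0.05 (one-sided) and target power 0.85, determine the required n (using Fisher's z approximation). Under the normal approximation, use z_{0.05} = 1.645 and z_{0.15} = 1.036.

n = 84

Fisher's z: C = ½·ln((1+r)/(1−r)) = ½·ln(1.8169) = 0.2986.
n = ((z_{α} + z_β)/C)² + 3.
(1.645 + 1.036) / 0.2986 = 2.681 / 0.2986 = 8.979.
n = 8.979² + 3 = 80.61 + 3 = 83.6.
Round up.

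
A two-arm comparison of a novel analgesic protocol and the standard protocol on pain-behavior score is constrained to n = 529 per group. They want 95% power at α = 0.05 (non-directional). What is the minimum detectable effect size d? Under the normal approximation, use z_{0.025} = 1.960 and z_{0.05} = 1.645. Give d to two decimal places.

For two independent groups of n = 529 each: d_min = (z_{α/2} + z_β)·√(2/n).
z-sum = 1.960 + 1.645 = 3.605.
d_min = 3.605 × √(2/529) = 3.605 × 0.0615 = 0.222.

d_min ≈ 0.22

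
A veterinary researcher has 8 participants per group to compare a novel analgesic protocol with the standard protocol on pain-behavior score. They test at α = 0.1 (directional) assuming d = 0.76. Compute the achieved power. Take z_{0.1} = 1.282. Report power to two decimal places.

For two equal groups, power = Φ(d·√(n/2) − z_{α}).
d·√(n/2) = 0.76 × √(8/2) = 0.76 × 2.000 = 1.520.
z_β = 1.520 − 1.282 = 0.238.
Power = Φ(0.238) = 0.594.

power ≈ 0.59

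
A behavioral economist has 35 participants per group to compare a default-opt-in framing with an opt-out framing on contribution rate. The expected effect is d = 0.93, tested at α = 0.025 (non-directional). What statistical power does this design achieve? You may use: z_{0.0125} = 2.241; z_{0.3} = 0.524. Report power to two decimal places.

For two equal groups, power = Φ(d·√(n/2) − z_{α/2}).
d·√(n/2) = 0.93 × √(35/2) = 0.93 × 4.183 = 3.890.
z_β = 3.890 − 2.241 = 1.649.
Power = Φ(1.649) = 0.950.

power ≈ 0.95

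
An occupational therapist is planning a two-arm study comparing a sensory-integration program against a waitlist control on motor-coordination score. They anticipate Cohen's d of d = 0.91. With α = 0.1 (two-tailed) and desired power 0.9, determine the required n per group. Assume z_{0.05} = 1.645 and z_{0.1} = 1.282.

n = 21 per group

For two independent groups with equal n: n = 2·((z_{α/2} + z_β) / d)².
z_{α/2} + z_β = 1.645 + 1.282 = 2.927.
n = 2 × (2.927 / 0.91)² = 2 × 3.216² = 2 × 10.35 = 20.7.
Round up to the next whole participant.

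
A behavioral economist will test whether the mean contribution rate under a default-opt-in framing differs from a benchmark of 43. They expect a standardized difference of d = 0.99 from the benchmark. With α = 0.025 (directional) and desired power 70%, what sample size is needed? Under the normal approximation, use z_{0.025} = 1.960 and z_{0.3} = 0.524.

n = 7

For a one-sample test: n = ((z_{α} + z_β) / d)².
z_{α} + z_β = 1.960 + 0.524 = 2.484.
n = (2.484 / 0.99)² = 2.509² = 6.30.
Round up.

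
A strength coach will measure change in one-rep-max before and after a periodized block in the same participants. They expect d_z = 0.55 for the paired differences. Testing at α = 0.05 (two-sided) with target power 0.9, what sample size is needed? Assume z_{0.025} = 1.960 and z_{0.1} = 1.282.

n = 35 pairs

For a paired (one-sample on differences) test: n = ((z_{α/2} + z_β) / d)².
z_{α/2} + z_β = 1.960 + 1.282 = 3.242.
n = (3.242 / 0.55)² = 5.895² = 34.75.
Round up.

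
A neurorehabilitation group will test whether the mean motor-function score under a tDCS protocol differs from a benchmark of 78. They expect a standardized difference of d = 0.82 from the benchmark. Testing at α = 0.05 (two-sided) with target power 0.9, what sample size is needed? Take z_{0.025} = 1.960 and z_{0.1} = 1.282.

For a one-sample test: n = ((z_{α/2} + z_β) / d)².
z_{α/2} + z_β = 1.960 + 1.282 = 3.242.
n = (3.242 / 0.82)² = 3.954² = 15.63.
Round up.

n = 16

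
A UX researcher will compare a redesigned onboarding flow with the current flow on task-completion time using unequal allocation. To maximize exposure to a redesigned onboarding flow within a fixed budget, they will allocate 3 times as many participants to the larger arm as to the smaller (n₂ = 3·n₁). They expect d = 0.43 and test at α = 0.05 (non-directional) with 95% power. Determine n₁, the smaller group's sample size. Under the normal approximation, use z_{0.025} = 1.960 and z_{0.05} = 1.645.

n₁ = 94

With allocation ratio k = n₂/n₁ = 3, Var(x̄₁−x̄₂) = σ²(1/n₁ + 1/(k·n₁)) = σ²·(k+1)/(k·n₁).
So n₁ = (1 + 1/k)·((z_{α/2} + z_β)/d)² = 1.333 × (3.605/0.43)².
n₁ = 1.333 × 70.29 = 93.7.
Round up: n₁ = 94, giving n₂ = 3 × 94 = 282.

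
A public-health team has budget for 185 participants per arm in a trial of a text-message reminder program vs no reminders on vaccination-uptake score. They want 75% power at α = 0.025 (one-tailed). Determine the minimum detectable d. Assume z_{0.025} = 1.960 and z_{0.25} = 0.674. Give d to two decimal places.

For two independent groups of n = 185 each: d_min = (z_{α} + z_β)·√(2/n).
z-sum = 1.960 + 0.674 = 2.634.
d_min = 2.634 × √(2/185) = 2.634 × 0.1040 = 0.274.

d_min ≈ 0.27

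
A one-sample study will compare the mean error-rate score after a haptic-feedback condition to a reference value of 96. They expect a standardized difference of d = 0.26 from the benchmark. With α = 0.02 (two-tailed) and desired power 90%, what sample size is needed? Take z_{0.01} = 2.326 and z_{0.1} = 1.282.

For a one-sample test: n = ((z_{α/2} + z_β) / d)².
z_{α/2} + z_β = 2.326 + 1.282 = 3.608.
n = (3.608 / 0.26)² = 13.877² = 192.57.
Round up.

n = 193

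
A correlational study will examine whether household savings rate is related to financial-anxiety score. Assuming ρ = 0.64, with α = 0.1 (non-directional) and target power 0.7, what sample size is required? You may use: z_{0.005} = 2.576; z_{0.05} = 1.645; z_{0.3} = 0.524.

n = 12

Fisher's z: C = ½·ln((1+r)/(1−r)) = ½·ln(4.5556) = 0.7582.
n = ((z_{α/2} + z_β)/C)² + 3.
(1.645 + 0.524) / 0.7582 = 2.169 / 0.7582 = 2.861.
n = 2.861² + 3 = 8.18 + 3 = 11.2.
Round up.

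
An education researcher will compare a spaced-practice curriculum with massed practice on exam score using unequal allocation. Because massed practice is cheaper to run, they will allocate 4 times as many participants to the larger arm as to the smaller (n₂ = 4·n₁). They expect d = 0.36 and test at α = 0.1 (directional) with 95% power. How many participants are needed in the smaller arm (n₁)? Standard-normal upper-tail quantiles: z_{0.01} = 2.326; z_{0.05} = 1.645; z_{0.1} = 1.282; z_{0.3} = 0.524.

With allocation ratio k = n₂/n₁ = 4, Var(x̄₁−x̄₂) = σ²(1/n₁ + 1/(k·n₁)) = σ²·(k+1)/(k·n₁).
So n₁ = (1 + 1/k)·((z_{α} + z_β)/d)² = 1.250 × (2.927/0.36)².
n₁ = 1.250 × 66.11 = 82.6.
Round up: n₁ = 83, giving n₂ = 4 × 83 = 332.

n₁ = 83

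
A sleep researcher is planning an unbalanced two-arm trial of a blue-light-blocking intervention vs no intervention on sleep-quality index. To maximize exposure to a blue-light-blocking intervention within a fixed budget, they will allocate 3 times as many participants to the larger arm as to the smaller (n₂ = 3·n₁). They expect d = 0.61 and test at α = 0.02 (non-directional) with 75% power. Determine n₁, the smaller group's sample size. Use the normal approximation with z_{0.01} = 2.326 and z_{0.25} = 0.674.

With allocation ratio k = n₂/n₁ = 3, Var(x̄₁−x̄₂) = σ²(1/n₁ + 1/(k·n₁)) = σ²·(k+1)/(k·n₁).
So n₁ = (1 + 1/k)·((z_{α/2} + z_β)/d)² = 1.333 × (3.000/0.61)².
n₁ = 1.333 × 24.19 = 32.2.
Round up: n₁ = 33, giving n₂ = 3 × 33 = 99.

n₁ = 33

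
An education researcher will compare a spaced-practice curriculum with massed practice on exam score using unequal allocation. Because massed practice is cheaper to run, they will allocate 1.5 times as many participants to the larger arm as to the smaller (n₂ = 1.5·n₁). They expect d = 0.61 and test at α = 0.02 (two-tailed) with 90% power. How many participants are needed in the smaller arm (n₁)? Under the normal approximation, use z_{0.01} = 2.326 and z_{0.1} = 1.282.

With allocation ratio k = n₂/n₁ = 1.5, Var(x̄₁−x̄₂) = σ²(1/n₁ + 1/(k·n₁)) = σ²·(k+1)/(k·n₁).
So n₁ = (1 + 1/k)·((z_{α/2} + z_β)/d)² = 1.667 × (3.608/0.61)².
n₁ = 1.667 × 34.98 = 58.3.
Round up: n₁ = 59, giving n₂ = ⌈1.5 × 59⌉ = ⌈88.5⌉ = 89.

n₁ = 59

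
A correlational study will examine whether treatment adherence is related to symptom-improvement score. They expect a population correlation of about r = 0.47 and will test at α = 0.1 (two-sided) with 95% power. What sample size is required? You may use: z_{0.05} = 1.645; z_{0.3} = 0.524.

n = 45

Fisher's z: C = ½·ln((1+r)/(1−r)) = ½·ln(2.7736) = 0.5101.
n = ((z_{α/2} + z_β)/C)² + 3.
(1.645 + 1.645) / 0.5101 = 3.290 / 0.5101 = 6.450.
n = 6.450² + 3 = 41.60 + 3 = 44.6.
Round up.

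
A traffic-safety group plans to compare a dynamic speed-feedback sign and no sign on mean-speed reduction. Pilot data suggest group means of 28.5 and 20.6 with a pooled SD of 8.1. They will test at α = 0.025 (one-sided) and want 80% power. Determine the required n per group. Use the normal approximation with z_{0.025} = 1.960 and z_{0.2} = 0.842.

n = 17 per group

Cohen's d = |M₁ − M₂| / SD_pooled = |28.5 − 20.6| / 8.1 = 7.9 / 8.1 = 0.975.
For two independent groups with equal n: n = 2·((z_{α} + z_β) / d)².
z_{α} + z_β = 1.960 + 0.842 = 2.802.
n = 2 × (2.802 / 0.975)² = 2 × 2.874² = 2 × 8.26 = 16.5.
Round up to the next whole participant.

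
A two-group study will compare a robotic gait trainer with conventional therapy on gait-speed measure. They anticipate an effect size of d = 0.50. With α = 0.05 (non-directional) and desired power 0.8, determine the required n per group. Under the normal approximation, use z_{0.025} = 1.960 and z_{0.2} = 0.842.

n = 63 per group

For two independent groups with equal n: n = 2·((z_{α/2} + z_β) / d)².
z_{α/2} + z_β = 1.960 + 0.842 = 2.802.
n = 2 × (2.802 / 0.50)² = 2 × 5.604² = 2 × 31.40 = 62.8.
Round up to the next whole participant.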